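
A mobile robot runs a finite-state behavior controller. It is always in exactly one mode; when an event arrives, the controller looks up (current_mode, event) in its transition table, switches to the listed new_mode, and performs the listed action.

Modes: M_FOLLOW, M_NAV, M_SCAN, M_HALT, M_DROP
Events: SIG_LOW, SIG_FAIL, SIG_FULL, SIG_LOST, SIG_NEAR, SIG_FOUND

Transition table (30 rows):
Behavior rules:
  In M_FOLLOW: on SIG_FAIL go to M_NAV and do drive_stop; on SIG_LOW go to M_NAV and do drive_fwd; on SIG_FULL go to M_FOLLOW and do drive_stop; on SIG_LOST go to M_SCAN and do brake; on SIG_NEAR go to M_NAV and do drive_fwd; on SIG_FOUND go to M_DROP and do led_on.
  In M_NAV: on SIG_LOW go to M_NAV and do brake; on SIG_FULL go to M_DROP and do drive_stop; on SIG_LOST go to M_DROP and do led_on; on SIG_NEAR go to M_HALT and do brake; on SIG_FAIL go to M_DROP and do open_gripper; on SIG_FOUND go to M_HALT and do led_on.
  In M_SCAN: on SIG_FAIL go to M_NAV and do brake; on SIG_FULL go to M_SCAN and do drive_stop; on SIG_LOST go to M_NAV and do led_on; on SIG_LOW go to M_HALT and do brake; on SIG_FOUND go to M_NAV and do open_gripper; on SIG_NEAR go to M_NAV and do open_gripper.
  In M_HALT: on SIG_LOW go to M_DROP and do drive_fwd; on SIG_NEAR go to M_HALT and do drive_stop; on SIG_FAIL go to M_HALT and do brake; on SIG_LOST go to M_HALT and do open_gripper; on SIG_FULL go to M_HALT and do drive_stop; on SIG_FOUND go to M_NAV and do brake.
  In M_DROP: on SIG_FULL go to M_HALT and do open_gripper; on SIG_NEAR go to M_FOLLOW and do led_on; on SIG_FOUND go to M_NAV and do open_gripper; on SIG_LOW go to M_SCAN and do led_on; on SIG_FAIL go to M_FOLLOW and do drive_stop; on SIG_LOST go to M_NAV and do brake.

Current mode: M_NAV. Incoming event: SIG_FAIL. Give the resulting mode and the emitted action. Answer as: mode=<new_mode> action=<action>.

mode=M_DROP action=open_gripper

current mode = M_NAV; filter table to that mode:
  (M_NAV, SIG_LOW) → (M_NAV, brake)
  (M_NAV, SIG_FULL) → (M_DROP, drive_stop)
  (M_NAV, SIG_LOST) → (M_DROP, led_on)
  (M_NAV, SIG_NEAR) → (M_HALT, brake)
  (M_NAV, SIG_FAIL) → (M_DROP, open_gripper)  ← event matches
  (M_NAV, SIG_FOUND) → (M_HALT, led_on)
event = SIG_FAIL selects (M_DROP, open_gripper)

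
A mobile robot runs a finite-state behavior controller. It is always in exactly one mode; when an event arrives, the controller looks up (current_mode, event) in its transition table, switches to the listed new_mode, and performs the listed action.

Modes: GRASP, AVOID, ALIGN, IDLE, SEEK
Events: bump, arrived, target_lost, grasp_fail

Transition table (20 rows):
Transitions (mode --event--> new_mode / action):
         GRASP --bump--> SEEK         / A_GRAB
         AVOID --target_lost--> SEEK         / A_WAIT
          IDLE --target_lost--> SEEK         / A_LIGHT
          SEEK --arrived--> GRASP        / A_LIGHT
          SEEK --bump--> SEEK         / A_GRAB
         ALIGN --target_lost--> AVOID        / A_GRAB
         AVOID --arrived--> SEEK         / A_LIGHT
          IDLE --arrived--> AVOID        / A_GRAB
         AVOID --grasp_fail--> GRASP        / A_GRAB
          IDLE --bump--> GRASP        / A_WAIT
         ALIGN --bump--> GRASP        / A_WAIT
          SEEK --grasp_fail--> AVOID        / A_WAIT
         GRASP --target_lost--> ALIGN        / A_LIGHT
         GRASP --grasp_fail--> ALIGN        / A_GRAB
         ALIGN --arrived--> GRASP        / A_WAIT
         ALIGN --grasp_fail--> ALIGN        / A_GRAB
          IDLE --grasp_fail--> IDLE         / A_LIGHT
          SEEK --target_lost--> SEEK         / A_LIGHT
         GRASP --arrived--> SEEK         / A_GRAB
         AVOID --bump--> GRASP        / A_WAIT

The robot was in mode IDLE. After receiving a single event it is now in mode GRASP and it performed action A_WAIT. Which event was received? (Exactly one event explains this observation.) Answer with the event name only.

bump

try bump: (IDLE, bump) → (GRASP, A_WAIT)  ← matches
try arrived: (IDLE, arrived) → (AVOID, A_GRAB)
try target_lost: (IDLE, target_lost) → (SEEK, A_LIGHT)
try grasp_fail: (IDLE, grasp_fail) → (IDLE, A_LIGHT)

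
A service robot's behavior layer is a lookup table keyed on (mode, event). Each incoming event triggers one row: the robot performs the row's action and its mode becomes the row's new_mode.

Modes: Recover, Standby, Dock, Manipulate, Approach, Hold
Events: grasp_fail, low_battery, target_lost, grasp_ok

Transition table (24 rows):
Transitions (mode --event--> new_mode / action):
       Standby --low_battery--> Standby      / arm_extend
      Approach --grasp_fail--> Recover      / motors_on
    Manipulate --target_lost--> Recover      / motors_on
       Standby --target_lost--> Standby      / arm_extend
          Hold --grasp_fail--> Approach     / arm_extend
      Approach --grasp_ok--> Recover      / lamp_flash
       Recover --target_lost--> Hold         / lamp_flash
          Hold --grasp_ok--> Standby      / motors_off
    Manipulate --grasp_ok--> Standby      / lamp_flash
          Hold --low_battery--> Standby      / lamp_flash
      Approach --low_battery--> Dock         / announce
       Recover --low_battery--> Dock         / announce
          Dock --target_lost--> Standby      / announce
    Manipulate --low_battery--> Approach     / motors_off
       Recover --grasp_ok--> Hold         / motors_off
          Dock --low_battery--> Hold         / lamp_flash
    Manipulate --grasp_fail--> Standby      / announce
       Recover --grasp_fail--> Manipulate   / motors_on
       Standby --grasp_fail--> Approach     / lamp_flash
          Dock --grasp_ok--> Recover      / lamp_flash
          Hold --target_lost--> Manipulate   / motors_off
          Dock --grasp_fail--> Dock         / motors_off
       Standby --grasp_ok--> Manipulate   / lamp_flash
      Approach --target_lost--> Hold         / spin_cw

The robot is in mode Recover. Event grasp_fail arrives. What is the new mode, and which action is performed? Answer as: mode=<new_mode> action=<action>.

current mode = Recover; filter table to that mode:
  (Recover, target_lost) → (Hold, lamp_flash)
  (Recover, low_battery) → (Dock, announce)
  (Recover, grasp_ok) → (Hold, motors_off)
  (Recover, grasp_fail) → (Manipulate, motors_on)  ← event matches
event = grasp_fail selects (Manipulate, motors_on)

mode=Manipulate action=motors_on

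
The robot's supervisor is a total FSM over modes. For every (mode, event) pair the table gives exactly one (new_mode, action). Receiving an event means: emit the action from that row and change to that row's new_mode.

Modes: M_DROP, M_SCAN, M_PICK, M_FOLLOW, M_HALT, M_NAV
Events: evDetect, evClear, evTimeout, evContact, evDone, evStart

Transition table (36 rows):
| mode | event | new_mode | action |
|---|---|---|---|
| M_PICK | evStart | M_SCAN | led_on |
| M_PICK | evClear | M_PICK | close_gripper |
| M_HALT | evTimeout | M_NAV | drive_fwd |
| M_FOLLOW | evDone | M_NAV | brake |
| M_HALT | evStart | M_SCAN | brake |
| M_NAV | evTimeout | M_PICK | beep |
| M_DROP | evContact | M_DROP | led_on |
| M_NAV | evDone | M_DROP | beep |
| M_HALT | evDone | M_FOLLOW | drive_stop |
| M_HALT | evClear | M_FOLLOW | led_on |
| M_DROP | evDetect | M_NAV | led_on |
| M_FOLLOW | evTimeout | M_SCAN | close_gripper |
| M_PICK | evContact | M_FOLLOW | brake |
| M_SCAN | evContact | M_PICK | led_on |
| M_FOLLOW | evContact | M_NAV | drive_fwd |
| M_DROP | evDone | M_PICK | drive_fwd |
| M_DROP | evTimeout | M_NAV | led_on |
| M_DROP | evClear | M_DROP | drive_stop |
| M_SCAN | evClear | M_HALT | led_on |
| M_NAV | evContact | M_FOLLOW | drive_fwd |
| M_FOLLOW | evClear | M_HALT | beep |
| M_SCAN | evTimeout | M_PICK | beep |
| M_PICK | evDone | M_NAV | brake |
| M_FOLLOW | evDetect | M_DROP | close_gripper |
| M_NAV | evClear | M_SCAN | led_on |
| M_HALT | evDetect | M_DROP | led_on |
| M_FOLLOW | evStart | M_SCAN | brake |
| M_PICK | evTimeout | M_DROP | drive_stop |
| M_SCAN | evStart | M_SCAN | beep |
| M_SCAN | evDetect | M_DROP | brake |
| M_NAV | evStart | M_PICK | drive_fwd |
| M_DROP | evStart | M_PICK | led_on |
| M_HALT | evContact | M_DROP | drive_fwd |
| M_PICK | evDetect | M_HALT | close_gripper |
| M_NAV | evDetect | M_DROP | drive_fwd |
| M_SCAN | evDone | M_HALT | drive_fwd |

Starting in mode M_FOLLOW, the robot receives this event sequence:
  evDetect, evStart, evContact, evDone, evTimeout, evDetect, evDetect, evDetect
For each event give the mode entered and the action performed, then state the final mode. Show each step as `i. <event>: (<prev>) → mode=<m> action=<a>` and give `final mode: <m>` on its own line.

final mode: M_NAV

1. evDetect: (M_FOLLOW) → mode=M_DROP action=close_gripper
2. evStart: (M_DROP) → mode=M_PICK action=led_on
3. evContact: (M_PICK) → mode=M_FOLLOW action=brake
4. evDone: (M_FOLLOW) → mode=M_NAV action=brake
5. evTimeout: (M_NAV) → mode=M_PICK action=beep
6. evDetect: (M_PICK) → mode=M_HALT action=close_gripper
7. evDetect: (M_HALT) → mode=M_DROP action=led_on
8. evDetect: (M_DROP) → mode=M_NAV action=led_on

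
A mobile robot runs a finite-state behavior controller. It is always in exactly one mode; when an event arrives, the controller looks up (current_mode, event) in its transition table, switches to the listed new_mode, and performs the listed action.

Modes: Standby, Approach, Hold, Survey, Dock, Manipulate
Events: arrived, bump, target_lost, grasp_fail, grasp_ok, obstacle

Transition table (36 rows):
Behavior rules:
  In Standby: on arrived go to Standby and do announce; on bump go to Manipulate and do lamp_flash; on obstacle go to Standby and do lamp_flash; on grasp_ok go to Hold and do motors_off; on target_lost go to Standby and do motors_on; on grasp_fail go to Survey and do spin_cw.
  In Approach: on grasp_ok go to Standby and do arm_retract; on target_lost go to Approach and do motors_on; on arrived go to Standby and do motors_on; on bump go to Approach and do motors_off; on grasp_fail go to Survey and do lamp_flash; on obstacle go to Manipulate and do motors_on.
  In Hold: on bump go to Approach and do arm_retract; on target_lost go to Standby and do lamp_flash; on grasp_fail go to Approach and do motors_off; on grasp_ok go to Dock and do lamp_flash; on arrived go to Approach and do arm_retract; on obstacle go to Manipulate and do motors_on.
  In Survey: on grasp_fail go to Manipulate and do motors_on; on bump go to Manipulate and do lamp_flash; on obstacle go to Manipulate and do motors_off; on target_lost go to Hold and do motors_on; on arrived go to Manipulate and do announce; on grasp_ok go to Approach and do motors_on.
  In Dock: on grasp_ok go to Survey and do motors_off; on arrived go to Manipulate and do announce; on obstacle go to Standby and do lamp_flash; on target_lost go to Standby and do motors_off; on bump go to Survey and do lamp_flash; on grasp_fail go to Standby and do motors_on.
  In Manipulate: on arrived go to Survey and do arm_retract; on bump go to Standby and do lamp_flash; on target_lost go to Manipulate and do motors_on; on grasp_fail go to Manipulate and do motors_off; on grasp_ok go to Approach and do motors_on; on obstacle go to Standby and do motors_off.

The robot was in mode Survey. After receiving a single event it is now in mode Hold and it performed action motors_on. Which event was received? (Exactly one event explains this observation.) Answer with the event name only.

target_lost

try arrived: (Survey, arrived) → (Manipulate, announce)
try bump: (Survey, bump) → (Manipulate, lamp_flash)
try target_lost: (Survey, target_lost) → (Hold, motors_on)  ← matches
try grasp_fail: (Survey, grasp_fail) → (Manipulate, motors_on)
try grasp_ok: (Survey, grasp_ok) → (Approach, motors_on)
try obstacle: (Survey, obstacle) → (Manipulate, motors_off)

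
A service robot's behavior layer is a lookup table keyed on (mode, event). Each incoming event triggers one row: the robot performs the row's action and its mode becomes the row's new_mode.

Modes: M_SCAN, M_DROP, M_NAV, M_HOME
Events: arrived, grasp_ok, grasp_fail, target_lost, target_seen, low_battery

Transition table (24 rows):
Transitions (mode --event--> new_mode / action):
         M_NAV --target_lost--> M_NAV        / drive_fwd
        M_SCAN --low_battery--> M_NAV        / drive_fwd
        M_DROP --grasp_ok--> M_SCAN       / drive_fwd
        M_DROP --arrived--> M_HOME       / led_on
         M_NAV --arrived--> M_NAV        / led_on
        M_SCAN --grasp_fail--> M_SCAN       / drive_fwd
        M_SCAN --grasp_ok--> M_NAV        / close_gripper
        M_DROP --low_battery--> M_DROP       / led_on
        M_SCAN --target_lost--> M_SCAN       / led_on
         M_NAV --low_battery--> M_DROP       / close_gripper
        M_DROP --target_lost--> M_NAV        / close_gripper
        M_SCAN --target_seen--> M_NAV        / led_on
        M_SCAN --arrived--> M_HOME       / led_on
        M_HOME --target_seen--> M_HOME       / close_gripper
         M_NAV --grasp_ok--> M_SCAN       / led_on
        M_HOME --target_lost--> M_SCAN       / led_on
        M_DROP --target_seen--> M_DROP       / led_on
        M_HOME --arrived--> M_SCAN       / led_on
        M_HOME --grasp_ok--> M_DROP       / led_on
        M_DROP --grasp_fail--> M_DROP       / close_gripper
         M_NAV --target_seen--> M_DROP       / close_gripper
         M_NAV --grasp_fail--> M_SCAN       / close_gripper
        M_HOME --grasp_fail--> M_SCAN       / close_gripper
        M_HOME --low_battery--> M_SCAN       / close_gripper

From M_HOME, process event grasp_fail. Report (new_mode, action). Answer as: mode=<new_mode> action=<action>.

current mode = M_HOME; filter table to that mode:
  (M_HOME, target_seen) → (M_HOME, close_gripper)
  (M_HOME, target_lost) → (M_SCAN, led_on)
  (M_HOME, arrived) → (M_SCAN, led_on)
  (M_HOME, grasp_ok) → (M_DROP, led_on)
  (M_HOME, grasp_fail) → (M_SCAN, close_gripper)  ← event matches
  (M_HOME, low_battery) → (M_SCAN, close_gripper)
event = grasp_fail selects (M_SCAN, close_gripper)

mode=M_SCAN action=close_gripper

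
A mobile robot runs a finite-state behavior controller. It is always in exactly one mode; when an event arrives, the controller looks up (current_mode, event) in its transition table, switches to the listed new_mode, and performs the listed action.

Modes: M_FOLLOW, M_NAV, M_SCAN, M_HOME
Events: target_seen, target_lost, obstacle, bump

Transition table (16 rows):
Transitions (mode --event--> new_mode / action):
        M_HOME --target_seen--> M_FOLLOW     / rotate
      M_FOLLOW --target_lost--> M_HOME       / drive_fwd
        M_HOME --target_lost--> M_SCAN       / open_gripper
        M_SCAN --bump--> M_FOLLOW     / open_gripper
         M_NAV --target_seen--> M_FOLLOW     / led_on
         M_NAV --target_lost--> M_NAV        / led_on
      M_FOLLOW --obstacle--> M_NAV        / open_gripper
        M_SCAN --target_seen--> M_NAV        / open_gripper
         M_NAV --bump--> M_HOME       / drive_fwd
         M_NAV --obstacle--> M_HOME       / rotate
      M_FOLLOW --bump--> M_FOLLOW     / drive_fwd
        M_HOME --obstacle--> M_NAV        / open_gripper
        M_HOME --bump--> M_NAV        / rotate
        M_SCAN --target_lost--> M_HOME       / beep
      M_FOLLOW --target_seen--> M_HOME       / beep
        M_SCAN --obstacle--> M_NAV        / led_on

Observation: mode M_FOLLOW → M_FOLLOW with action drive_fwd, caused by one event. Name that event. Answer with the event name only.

try target_seen: (M_FOLLOW, target_seen) → (M_HOME, beep)
try target_lost: (M_FOLLOW, target_lost) → (M_HOME, drive_fwd)
try obstacle: (M_FOLLOW, obstacle) → (M_NAV, open_gripper)
try bump: (M_FOLLOW, bump) → (M_FOLLOW, drive_fwd)  ← matches

bump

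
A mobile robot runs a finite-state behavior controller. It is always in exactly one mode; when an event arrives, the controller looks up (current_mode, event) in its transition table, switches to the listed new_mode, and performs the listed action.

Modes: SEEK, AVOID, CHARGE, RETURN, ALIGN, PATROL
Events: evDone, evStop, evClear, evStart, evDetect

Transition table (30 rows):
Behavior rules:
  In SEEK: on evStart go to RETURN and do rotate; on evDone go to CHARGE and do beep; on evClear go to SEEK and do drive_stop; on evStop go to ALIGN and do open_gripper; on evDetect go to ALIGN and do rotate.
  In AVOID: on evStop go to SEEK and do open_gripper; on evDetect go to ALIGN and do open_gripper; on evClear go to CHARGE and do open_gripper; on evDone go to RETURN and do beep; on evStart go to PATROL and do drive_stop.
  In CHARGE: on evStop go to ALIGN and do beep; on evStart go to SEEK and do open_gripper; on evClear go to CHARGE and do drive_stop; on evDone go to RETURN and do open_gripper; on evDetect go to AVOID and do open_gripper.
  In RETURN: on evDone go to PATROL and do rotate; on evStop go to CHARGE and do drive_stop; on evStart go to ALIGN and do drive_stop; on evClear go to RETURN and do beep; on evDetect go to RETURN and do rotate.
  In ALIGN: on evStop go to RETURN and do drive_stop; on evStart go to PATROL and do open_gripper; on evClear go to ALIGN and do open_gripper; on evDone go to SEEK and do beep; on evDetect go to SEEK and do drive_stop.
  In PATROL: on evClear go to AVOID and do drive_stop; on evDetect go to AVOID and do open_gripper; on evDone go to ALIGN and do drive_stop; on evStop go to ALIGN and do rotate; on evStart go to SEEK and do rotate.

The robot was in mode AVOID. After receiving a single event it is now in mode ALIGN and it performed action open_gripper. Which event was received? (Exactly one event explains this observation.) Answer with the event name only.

evDetect

try evDone: (AVOID, evDone) → (RETURN, beep)
try evStop: (AVOID, evStop) → (SEEK, open_gripper)
try evClear: (AVOID, evClear) → (CHARGE, open_gripper)
try evStart: (AVOID, evStart) → (PATROL, drive_stop)
try evDetect: (AVOID, evDetect) → (ALIGN, open_gripper)  ← matches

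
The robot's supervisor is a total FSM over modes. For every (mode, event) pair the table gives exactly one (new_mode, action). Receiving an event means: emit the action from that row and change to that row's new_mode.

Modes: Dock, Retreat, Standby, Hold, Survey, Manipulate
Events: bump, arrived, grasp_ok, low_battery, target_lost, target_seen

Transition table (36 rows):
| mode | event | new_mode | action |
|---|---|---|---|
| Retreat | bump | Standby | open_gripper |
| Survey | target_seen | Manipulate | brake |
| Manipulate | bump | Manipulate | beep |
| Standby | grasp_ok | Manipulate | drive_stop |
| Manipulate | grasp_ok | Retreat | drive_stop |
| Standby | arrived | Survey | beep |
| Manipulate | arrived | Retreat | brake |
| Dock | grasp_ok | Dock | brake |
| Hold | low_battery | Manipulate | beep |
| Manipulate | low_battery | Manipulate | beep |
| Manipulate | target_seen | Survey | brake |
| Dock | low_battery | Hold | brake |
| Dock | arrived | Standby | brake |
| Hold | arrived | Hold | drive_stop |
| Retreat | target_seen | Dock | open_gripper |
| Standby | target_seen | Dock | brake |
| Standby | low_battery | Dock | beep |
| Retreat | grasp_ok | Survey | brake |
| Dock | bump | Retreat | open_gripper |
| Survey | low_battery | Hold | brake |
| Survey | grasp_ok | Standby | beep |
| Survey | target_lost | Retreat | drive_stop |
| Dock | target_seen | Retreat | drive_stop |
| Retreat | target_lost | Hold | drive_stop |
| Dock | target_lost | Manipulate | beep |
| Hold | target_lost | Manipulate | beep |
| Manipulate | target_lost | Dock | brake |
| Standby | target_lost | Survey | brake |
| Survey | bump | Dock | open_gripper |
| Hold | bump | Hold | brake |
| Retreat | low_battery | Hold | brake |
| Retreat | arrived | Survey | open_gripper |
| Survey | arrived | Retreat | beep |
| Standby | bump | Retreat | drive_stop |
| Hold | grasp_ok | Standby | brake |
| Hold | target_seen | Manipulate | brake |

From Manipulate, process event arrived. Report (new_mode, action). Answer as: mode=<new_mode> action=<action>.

mode=Retreat action=brake

current mode = Manipulate; filter table to that mode:
  (Manipulate, bump) → (Manipulate, beep)
  (Manipulate, grasp_ok) → (Retreat, drive_stop)
  (Manipulate, arrived) → (Retreat, brake)  ← event matches
  (Manipulate, low_battery) → (Manipulate, beep)
  (Manipulate, target_seen) → (Survey, brake)
  (Manipulate, target_lost) → (Dock, brake)
event = arrived selects (Retreat, brake)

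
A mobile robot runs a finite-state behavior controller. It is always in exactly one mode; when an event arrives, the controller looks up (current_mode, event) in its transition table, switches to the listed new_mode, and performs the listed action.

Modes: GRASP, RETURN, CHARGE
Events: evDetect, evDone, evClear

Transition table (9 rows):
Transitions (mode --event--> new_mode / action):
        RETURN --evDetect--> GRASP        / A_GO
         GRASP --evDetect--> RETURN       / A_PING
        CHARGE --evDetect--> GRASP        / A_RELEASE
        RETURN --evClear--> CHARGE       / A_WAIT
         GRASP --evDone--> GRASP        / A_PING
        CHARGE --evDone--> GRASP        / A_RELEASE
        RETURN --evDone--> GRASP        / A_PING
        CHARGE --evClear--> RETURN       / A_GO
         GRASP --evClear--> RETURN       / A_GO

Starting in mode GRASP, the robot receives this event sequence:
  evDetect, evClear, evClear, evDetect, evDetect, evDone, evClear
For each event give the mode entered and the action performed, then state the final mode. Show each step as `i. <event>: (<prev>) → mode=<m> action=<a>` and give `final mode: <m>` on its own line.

1. evDetect: (GRASP) → mode=RETURN action=A_PING
2. evClear: (RETURN) → mode=CHARGE action=A_WAIT
3. evClear: (CHARGE) → mode=RETURN action=A_GO
4. evDetect: (RETURN) → mode=GRASP action=A_GO
5. evDetect: (GRASP) → mode=RETURN action=A_PING
6. evDone: (RETURN) → mode=GRASP action=A_PING
7. evClear: (GRASP) → mode=RETURN action=A_GO

final mode: RETURN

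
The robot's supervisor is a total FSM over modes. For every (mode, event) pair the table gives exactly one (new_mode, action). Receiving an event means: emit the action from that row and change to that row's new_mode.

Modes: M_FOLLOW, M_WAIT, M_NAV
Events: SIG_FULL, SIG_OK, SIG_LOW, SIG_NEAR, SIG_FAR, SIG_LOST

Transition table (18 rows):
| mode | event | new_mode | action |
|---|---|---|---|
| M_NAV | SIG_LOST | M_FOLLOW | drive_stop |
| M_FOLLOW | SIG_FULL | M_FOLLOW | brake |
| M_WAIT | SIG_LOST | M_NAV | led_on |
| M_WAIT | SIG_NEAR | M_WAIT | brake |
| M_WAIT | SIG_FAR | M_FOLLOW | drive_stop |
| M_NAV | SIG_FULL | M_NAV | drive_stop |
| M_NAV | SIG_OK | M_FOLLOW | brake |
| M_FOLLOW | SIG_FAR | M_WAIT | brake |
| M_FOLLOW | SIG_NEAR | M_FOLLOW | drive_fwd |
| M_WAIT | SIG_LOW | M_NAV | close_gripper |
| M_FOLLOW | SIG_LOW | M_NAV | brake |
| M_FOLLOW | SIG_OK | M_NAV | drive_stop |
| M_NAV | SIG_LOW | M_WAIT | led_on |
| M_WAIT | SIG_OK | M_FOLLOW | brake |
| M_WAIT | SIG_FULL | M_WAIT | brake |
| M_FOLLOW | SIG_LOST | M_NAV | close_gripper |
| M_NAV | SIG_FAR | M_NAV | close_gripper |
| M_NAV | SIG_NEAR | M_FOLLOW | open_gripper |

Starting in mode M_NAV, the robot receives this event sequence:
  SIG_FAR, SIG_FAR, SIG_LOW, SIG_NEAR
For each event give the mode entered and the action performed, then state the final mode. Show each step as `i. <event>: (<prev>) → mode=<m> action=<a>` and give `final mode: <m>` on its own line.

1. SIG_FAR: (M_NAV) → mode=M_NAV action=close_gripper
2. SIG_FAR: (M_NAV) → mode=M_NAV action=close_gripper
3. SIG_LOW: (M_NAV) → mode=M_WAIT action=led_on
4. SIG_NEAR: (M_WAIT) → mode=M_WAIT action=brake

final mode: M_WAIT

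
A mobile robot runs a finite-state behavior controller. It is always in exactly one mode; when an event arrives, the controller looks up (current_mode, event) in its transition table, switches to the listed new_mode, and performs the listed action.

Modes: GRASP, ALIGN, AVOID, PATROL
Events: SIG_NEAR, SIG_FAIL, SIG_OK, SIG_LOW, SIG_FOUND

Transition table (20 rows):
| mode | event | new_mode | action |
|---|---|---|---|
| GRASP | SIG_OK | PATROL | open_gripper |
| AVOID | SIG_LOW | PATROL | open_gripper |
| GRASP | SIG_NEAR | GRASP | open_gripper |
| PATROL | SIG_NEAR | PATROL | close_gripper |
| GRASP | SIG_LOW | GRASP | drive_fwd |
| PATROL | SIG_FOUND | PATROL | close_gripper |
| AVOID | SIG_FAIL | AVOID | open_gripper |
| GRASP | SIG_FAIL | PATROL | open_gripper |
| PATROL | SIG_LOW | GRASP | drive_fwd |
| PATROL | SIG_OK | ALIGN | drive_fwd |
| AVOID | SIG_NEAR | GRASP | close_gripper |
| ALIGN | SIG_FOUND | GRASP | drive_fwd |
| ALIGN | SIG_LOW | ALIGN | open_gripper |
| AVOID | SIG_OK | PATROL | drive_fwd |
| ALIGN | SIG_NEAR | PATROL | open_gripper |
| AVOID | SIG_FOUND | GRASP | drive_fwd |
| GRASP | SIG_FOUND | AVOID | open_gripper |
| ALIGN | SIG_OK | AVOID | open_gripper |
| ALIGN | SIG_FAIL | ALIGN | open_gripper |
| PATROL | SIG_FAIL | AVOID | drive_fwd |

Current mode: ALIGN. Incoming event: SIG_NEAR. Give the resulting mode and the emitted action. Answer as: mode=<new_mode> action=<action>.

mode=PATROL action=open_gripper

current mode = ALIGN; filter table to that mode:
  (ALIGN, SIG_FOUND) → (GRASP, drive_fwd)
  (ALIGN, SIG_LOW) → (ALIGN, open_gripper)
  (ALIGN, SIG_NEAR) → (PATROL, open_gripper)  ← event matches
  (ALIGN, SIG_OK) → (AVOID, open_gripper)
  (ALIGN, SIG_FAIL) → (ALIGN, open_gripper)
event = SIG_NEAR selects (PATROL, open_gripper)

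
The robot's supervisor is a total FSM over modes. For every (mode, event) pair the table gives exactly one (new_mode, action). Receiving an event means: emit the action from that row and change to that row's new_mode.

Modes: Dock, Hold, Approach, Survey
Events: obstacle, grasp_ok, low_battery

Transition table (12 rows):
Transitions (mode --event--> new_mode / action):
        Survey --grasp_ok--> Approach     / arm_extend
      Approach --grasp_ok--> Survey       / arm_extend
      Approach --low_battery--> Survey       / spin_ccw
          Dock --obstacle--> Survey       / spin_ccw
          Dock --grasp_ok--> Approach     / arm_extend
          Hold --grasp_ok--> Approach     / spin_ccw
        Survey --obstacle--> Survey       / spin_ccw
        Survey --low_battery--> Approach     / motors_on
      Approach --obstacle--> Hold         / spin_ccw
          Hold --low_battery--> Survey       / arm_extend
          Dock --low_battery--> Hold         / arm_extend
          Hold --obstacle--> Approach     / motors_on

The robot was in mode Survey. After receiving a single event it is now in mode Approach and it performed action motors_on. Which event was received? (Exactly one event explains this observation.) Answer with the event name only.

try obstacle: (Survey, obstacle) → (Survey, spin_ccw)
try grasp_ok: (Survey, grasp_ok) → (Approach, arm_extend)
try low_battery: (Survey, low_battery) → (Approach, motors_on)  ← matches

low_battery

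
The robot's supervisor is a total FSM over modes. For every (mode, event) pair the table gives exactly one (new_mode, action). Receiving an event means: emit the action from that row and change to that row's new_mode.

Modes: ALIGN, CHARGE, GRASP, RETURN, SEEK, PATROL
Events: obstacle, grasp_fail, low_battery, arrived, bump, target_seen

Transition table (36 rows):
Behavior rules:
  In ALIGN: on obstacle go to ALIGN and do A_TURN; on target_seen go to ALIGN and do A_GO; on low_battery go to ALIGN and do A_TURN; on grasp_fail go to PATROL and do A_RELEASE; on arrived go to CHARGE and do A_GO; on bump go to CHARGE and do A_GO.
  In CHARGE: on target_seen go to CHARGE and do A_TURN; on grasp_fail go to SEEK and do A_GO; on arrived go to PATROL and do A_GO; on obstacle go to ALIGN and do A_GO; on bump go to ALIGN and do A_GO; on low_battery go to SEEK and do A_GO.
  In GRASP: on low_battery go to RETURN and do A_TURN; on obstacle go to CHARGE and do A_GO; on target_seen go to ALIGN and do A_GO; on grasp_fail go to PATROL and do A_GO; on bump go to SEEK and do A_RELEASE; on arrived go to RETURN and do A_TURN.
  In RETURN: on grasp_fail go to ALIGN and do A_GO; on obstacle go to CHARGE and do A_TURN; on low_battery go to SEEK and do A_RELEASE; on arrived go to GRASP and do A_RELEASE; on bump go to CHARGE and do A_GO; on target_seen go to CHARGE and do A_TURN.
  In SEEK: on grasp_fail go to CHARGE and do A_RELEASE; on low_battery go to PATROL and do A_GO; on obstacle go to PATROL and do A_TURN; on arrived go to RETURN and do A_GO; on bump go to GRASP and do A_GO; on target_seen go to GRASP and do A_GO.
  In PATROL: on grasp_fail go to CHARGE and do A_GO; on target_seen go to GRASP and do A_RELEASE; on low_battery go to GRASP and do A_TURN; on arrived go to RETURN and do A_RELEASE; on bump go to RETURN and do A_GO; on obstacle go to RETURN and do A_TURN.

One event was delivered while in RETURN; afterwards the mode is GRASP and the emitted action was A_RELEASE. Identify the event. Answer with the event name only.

try obstacle: (RETURN, obstacle) → (CHARGE, A_TURN)
try grasp_fail: (RETURN, grasp_fail) → (ALIGN, A_GO)
try low_battery: (RETURN, low_battery) → (SEEK, A_RELEASE)
try arrived: (RETURN, arrived) → (GRASP, A_RELEASE)  ← matches
try bump: (RETURN, bump) → (CHARGE, A_GO)
try target_seen: (RETURN, target_seen) → (CHARGE, A_TURN)

arrived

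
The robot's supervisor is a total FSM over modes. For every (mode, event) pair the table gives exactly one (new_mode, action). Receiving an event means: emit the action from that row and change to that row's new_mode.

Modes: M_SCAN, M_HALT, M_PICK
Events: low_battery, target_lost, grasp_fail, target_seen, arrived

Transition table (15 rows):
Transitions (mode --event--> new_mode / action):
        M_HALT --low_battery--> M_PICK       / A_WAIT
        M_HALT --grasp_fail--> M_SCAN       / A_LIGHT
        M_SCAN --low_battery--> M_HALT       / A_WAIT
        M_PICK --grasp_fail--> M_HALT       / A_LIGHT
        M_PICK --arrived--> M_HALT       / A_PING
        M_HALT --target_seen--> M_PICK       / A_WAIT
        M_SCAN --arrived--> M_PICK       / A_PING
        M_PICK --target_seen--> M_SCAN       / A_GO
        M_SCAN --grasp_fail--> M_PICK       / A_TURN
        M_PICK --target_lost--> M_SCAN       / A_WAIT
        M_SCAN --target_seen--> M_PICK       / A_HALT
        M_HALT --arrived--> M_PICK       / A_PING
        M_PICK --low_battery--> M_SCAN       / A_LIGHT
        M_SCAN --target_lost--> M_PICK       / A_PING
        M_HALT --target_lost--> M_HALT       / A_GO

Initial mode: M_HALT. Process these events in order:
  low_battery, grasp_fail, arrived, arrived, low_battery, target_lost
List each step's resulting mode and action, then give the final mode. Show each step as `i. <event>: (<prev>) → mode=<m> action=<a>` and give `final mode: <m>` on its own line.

final mode: M_SCAN

1. low_battery: (M_HALT) → mode=M_PICK action=A_WAIT
2. grasp_fail: (M_PICK) → mode=M_HALT action=A_LIGHT
3. arrived: (M_HALT) → mode=M_PICK action=A_PING
4. arrived: (M_PICK) → mode=M_HALT action=A_PING
5. low_battery: (M_HALT) → mode=M_PICK action=A_WAIT
6. target_lost: (M_PICK) → mode=M_SCAN action=A_WAIT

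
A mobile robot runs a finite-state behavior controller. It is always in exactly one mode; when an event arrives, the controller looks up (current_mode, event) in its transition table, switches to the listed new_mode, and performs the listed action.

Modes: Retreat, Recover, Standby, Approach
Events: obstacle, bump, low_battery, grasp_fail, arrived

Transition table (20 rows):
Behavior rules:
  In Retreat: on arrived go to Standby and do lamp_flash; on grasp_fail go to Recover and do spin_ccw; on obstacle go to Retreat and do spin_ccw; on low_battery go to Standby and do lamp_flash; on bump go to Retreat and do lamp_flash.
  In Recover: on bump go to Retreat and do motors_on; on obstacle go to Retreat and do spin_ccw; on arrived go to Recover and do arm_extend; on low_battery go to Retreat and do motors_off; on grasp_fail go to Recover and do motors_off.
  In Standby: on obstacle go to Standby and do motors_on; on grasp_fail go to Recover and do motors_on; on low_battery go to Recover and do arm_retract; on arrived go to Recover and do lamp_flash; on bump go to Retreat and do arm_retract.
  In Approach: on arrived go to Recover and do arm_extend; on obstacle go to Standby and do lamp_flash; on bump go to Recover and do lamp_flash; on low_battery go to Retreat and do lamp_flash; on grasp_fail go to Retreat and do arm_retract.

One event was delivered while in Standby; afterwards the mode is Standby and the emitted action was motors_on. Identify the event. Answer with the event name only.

obstacle

try obstacle: (Standby, obstacle) → (Standby, motors_on)  ← matches
try bump: (Standby, bump) → (Retreat, arm_retract)
try low_battery: (Standby, low_battery) → (Recover, arm_retract)
try grasp_fail: (Standby, grasp_fail) → (Recover, motors_on)
try arrived: (Standby, arrived) → (Recover, lamp_flash)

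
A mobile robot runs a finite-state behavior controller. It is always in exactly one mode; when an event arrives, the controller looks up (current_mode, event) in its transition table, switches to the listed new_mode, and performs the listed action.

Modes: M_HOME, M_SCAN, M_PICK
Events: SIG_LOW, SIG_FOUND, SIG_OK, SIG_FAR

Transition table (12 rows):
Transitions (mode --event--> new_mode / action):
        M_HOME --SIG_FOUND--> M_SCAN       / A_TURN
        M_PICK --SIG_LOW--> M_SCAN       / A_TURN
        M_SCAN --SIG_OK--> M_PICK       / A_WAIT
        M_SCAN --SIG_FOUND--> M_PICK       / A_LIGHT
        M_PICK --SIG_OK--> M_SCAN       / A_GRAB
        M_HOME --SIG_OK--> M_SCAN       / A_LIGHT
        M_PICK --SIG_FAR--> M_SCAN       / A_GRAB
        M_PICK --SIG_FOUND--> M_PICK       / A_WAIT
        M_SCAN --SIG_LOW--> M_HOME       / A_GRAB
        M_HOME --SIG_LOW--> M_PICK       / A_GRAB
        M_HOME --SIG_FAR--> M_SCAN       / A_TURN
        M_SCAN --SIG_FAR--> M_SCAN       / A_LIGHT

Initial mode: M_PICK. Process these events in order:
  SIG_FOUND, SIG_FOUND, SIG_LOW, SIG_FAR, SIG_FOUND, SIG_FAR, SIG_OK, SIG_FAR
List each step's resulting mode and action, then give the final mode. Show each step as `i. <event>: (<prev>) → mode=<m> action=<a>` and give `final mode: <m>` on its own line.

1. SIG_FOUND: (M_PICK) → mode=M_PICK action=A_WAIT
2. SIG_FOUND: (M_PICK) → mode=M_PICK action=A_WAIT
3. SIG_LOW: (M_PICK) → mode=M_SCAN action=A_TURN
4. SIG_FAR: (M_SCAN) → mode=M_SCAN action=A_LIGHT
5. SIG_FOUND: (M_SCAN) → mode=M_PICK action=A_LIGHT
6. SIG_FAR: (M_PICK) → mode=M_SCAN action=A_GRAB
7. SIG_OK: (M_SCAN) → mode=M_PICK action=A_WAIT
8. SIG_FAR: (M_PICK) → mode=M_SCAN action=A_GRAB

final mode: M_SCAN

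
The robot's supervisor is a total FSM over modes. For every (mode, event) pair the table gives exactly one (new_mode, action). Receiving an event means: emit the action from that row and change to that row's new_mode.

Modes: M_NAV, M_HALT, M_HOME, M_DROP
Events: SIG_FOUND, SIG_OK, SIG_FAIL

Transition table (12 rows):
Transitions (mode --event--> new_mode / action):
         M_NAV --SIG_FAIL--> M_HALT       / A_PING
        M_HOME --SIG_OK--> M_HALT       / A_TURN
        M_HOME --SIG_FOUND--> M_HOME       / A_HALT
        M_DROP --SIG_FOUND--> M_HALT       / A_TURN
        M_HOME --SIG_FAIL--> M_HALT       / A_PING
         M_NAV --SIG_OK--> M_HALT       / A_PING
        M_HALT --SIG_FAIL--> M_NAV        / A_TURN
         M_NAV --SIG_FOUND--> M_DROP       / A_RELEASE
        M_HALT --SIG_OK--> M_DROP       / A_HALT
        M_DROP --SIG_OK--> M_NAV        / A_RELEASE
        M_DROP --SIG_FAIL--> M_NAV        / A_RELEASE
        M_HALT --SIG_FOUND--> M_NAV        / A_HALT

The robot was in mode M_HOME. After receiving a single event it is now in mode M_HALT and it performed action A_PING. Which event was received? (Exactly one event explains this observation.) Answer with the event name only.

SIG_FAIL

try SIG_FOUND: (M_HOME, SIG_FOUND) → (M_HOME, A_HALT)
try SIG_OK: (M_HOME, SIG_OK) → (M_HALT, A_TURN)
try SIG_FAIL: (M_HOME, SIG_FAIL) → (M_HALT, A_PING)  ← matches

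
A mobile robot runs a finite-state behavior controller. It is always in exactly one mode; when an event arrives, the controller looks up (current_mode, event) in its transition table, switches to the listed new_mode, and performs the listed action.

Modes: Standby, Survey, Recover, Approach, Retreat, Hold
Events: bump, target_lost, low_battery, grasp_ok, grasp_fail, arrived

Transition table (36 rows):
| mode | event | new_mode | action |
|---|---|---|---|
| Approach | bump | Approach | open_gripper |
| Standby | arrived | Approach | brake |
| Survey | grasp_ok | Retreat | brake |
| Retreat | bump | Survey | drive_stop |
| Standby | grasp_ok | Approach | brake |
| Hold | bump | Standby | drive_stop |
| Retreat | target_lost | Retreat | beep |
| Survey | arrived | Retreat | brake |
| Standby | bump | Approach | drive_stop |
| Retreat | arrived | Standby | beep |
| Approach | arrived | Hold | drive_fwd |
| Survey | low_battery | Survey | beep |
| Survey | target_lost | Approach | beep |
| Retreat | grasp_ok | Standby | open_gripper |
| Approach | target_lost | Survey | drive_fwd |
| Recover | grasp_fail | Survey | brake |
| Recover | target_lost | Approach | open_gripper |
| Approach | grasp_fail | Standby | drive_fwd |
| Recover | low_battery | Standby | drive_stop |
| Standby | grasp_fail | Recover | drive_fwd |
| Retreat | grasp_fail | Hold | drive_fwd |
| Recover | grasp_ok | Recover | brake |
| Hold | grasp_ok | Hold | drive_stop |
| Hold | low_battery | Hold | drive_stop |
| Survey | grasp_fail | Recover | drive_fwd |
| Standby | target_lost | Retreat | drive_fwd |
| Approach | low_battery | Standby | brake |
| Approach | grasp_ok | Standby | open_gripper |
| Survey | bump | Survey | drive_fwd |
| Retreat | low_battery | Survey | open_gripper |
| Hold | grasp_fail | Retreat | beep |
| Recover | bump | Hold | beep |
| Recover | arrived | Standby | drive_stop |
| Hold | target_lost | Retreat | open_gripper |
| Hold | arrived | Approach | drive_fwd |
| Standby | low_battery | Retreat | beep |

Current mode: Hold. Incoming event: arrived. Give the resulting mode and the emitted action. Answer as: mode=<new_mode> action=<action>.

current mode = Hold; filter table to that mode:
  (Hold, bump) → (Standby, drive_stop)
  (Hold, grasp_ok) → (Hold, drive_stop)
  (Hold, low_battery) → (Hold, drive_stop)
  (Hold, grasp_fail) → (Retreat, beep)
  (Hold, target_lost) → (Retreat, open_gripper)
  (Hold, arrived) → (Approach, drive_fwd)  ← event matches
event = arrived selects (Approach, drive_fwd)

mode=Approach action=drive_fwd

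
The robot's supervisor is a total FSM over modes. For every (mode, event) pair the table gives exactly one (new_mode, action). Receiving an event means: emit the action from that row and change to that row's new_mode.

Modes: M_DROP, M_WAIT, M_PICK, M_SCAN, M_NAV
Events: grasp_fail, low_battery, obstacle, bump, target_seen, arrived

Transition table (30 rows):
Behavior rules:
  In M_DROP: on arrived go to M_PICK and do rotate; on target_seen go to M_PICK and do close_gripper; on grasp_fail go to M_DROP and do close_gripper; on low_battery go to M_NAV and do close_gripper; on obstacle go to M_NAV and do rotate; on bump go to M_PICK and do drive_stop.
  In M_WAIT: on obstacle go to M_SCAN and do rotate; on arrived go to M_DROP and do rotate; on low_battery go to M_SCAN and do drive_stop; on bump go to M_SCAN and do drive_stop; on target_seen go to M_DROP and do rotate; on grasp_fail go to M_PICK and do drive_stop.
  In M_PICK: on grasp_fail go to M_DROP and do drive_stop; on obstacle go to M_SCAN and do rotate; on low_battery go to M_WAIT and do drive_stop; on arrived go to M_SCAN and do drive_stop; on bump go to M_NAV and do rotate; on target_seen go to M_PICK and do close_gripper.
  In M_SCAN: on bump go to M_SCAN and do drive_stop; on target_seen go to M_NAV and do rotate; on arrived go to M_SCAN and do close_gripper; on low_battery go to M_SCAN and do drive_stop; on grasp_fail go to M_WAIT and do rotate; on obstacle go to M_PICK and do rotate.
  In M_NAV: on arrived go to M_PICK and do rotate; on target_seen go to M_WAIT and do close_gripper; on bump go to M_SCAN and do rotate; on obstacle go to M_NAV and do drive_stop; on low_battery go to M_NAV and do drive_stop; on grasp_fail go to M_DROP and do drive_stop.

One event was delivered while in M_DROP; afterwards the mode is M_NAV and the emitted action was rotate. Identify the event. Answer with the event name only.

try grasp_fail: (M_DROP, grasp_fail) → (M_DROP, close_gripper)
try low_battery: (M_DROP, low_battery) → (M_NAV, close_gripper)
try obstacle: (M_DROP, obstacle) → (M_NAV, rotate)  ← matches
try bump: (M_DROP, bump) → (M_PICK, drive_stop)
try target_seen: (M_DROP, target_seen) → (M_PICK, close_gripper)
try arrived: (M_DROP, arrived) → (M_PICK, rotate)

obstacle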